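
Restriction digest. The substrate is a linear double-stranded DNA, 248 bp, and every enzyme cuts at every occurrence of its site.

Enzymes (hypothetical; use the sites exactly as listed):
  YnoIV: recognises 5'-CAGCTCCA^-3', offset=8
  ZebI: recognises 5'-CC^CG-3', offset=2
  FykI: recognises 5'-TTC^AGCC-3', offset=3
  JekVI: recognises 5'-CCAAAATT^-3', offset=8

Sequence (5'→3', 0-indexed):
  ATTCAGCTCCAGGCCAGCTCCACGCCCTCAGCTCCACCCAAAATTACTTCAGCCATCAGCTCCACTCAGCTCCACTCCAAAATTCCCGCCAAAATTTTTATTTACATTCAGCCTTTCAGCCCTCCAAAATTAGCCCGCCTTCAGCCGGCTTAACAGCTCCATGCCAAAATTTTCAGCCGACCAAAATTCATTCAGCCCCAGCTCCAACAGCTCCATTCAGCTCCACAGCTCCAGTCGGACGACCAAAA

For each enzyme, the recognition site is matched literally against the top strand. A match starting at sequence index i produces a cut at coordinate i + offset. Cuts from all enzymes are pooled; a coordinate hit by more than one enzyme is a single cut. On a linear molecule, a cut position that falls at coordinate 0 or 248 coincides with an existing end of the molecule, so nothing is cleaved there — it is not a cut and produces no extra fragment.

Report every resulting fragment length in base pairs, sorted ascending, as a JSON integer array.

[2,3,4,5,5,7,8,8,9,9,10,10,10,10,10,11,11,13,13,14,14,14,14,15,19]

Scan for sites:
  YnoIV CAGCTCCA/8: at [3, 14, 28, 56, 66, 153, 198, 207, 217, 225] ⇒ [11, 22, 36, 64, 74, 161, 206, 215, 225, 233]
  ZebI CCCG/2: at [84, 133] ⇒ [86, 135]
  FykI TTCAGCC/3: at [47, 106, 114, 139, 171, 190] ⇒ [50, 109, 117, 142, 174, 193]
  JekVI CCAAAATT/8: at [37, 76, 88, 123, 163, 180] ⇒ [45, 84, 96, 131, 171, 188]

Pooled cuts: [11, 22, 36, 45, 50, 64, 74, 84, 86, 96, 109, 117, 131, 135, 142, 161, 171, 174, 188, 193, 206, 215, 225, 233]

Fragments:
  [0,11): 11 bp
  [11,22): 11 bp
  [22,36): 14 bp
  [36,45): 9 bp
  [45,50): 5 bp
  [50,64): 14 bp
  [64,74): 10 bp
  [74,84): 10 bp
  [84,86): 2 bp
  [86,96): 10 bp
  [96,109): 13 bp
  [109,117): 8 bp
  [117,131): 14 bp
  [131,135): 4 bp
  [135,142): 7 bp
  [142,161): 19 bp
  [161,171): 10 bp
  [171,174): 3 bp
  [174,188): 14 bp
  [188,193): 5 bp
  [193,206): 13 bp
  [206,215): 9 bp
  [215,225): 10 bp
  [225,233): 8 bp
  [233,248): 15 bp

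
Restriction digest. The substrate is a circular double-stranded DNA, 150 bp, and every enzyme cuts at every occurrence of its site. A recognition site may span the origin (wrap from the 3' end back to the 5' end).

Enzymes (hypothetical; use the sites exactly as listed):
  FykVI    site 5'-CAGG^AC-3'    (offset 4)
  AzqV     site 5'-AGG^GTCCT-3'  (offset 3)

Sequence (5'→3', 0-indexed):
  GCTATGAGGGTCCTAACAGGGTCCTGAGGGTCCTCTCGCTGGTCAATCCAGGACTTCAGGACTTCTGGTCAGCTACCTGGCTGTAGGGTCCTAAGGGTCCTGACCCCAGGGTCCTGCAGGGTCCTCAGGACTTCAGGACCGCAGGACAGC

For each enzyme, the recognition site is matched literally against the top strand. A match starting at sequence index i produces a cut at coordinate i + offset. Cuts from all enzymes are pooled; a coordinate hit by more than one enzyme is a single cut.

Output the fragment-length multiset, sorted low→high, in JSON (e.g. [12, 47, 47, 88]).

Site scan:
  FykVI (CAGGAC, off=4): starts [48, 56, 125, 133, 141] → cuts [52, 60, 129, 137, 145]
  AzqV (AGGGTCCT, off=3): starts [6, 17, 26, 84, 93, 107, 117] → cuts [9, 20, 29, 87, 96, 110, 120]

All cut coordinates (distinct, sorted): [9, 20, 29, 52, 60, 87, 96, 110, 120, 129, 137, 145]

Fragments:
  9→20: 11 bp
  20→29: 9 bp
  29→52: 23 bp
  52→60: 8 bp
  60→87: 27 bp
  87→96: 9 bp
  96→110: 14 bp
  110→120: 10 bp
  120→129: 9 bp
  129→137: 8 bp
  137→145: 8 bp
  145→9 (wrap): 150-145+9 = 14 bp

[8,8,8,9,9,9,10,11,14,14,23,27]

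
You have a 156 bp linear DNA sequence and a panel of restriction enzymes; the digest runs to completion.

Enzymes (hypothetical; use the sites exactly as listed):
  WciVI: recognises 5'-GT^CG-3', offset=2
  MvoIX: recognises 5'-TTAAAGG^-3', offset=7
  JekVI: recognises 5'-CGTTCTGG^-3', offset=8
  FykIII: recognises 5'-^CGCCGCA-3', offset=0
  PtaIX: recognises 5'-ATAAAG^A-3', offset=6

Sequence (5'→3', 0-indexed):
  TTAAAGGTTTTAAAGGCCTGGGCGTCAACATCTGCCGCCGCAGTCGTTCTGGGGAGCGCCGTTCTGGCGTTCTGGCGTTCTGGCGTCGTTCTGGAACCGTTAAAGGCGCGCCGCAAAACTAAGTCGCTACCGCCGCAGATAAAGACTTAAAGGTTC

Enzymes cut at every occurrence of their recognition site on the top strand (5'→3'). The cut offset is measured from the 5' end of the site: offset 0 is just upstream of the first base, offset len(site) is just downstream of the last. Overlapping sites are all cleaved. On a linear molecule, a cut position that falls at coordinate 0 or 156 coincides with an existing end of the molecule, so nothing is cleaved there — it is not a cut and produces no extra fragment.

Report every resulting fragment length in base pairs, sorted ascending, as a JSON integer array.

Site scan:
  WciVI (GTCG, off=2): starts [42, 84, 122] → cuts [44, 86, 124]
  MvoIX (TTAAAGG, off=7): starts [0, 9, 99, 146] → cuts [7, 16, 106, 153]
  JekVI (CGTTCTGG, off=8): starts [44, 59, 67, 75, 86] → cuts [52, 67, 75, 83, 94]
  FykIII (CGCCGCA, off=0): starts [35, 108, 130] → cuts [35, 108, 130]
  PtaIX (ATAAAGA, off=6): starts [138] → cuts [144]

All cut coordinates (distinct, sorted): [7, 16, 35, 44, 52, 67, 75, 83, 86, 94, 106, 108, 124, 130, 144, 153]

Fragment lengths:
  [0,7): 7 bp
  [7,16): 9 bp
  [16,35): 19 bp
  [35,44): 9 bp
  [44,52): 8 bp
  [52,67): 15 bp
  [67,75): 8 bp
  [75,83): 8 bp
  [83,86): 3 bp
  [86,94): 8 bp
  [94,106): 12 bp
  [106,108): 2 bp
  [108,124): 16 bp
  [124,130): 6 bp
  [130,144): 14 bp
  [144,153): 9 bp
  [153,156): 3 bp

[2,3,3,6,7,8,8,8,8,9,9,9,12,14,15,16,19]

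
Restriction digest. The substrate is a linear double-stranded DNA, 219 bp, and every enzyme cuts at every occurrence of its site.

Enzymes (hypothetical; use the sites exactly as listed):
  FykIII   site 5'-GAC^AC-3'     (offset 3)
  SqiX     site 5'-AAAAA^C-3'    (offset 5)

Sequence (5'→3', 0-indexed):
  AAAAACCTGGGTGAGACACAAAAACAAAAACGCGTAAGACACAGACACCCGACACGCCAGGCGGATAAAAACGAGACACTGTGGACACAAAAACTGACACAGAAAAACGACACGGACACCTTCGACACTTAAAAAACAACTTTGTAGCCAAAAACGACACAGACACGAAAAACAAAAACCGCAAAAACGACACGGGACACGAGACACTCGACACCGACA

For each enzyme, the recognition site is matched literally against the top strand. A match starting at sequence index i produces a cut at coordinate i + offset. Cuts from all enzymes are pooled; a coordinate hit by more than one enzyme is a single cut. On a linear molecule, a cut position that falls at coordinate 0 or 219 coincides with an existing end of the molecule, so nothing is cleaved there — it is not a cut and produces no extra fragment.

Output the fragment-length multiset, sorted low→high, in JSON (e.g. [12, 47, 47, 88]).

[4,4,4,5,5,6,6,6,6,6,6,7,7,7,7,7,7,7,8,9,9,9,9,10,10,12,18,18]

Scan for sites:
  FykIII GACAC/3: at [14, 37, 43, 50, 74, 83, 95, 108, 114, 123, 155, 161, 188, 195, 202, 209] ⇒ [17, 40, 46, 53, 77, 86, 98, 111, 117, 126, 158, 164, 191, 198, 205, 212]
  SqiX AAAAAC/5: at [0, 19, 25, 66, 88, 102, 131, 149, 167, 173, 182] ⇒ [5, 24, 30, 71, 93, 107, 136, 154, 172, 178, 187]

Pooled cuts: [5, 17, 24, 30, 40, 46, 53, 71, 77, 86, 93, 98, 107, 111, 117, 126, 136, 154, 158, 164, 172, 178, 187, 191, 198, 205, 212]

Fragment lengths:
  [0,5): 5 bp
  [5,17): 12 bp
  [17,24): 7 bp
  [24,30): 6 bp
  [30,40): 10 bp
  [40,46): 6 bp
  [46,53): 7 bp
  [53,71): 18 bp
  [71,77): 6 bp
  [77,86): 9 bp
  [86,93): 7 bp
  [93,98): 5 bp
  [98,107): 9 bp
  [107,111): 4 bp
  [111,117): 6 bp
  [117,126): 9 bp
  [126,136): 10 bp
  [136,154): 18 bp
  [154,158): 4 bp
  [158,164): 6 bp
  [164,172): 8 bp
  [172,178): 6 bp
  [178,187): 9 bp
  [187,191): 4 bp
  [191,198): 7 bp
  [198,205): 7 bp
  [205,212): 7 bp
  [212,219): 7 bp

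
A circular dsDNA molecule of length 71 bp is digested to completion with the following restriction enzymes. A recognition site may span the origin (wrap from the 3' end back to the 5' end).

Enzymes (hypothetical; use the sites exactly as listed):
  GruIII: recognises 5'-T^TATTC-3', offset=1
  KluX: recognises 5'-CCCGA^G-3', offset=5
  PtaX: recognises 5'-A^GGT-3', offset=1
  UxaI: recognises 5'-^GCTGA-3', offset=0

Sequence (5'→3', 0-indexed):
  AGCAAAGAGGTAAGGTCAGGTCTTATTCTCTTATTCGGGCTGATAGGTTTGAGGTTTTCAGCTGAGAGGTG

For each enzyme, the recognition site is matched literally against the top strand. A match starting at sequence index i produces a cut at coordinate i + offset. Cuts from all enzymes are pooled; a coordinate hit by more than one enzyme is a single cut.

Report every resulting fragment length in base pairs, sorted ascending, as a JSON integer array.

Per-enzyme occurrences:
  GruIII (TTATTC, off=1): starts [22, 30] → cuts [23, 31]
  KluX (CCCGAG, off=5): no sites
  PtaX (AGGT, off=1): starts [7, 12, 17, 44, 51, 66] → cuts [8, 13, 18, 45, 52, 67]
  UxaI (GCTGA, off=0): starts [38, 60] → cuts [38, 60]

All cut coordinates (distinct, sorted): [8, 13, 18, 23, 31, 38, 45, 52, 60, 67]

Fragments:
  8→13: 5 bp
  13→18: 5 bp
  18→23: 5 bp
  23→31: 8 bp
  31→38: 7 bp
  38→45: 7 bp
  45→52: 7 bp
  52→60: 8 bp
  60→67: 7 bp
  67→8 (wrap): 71-67+8 = 12 bp

[5,5,5,7,7,7,7,8,8,12]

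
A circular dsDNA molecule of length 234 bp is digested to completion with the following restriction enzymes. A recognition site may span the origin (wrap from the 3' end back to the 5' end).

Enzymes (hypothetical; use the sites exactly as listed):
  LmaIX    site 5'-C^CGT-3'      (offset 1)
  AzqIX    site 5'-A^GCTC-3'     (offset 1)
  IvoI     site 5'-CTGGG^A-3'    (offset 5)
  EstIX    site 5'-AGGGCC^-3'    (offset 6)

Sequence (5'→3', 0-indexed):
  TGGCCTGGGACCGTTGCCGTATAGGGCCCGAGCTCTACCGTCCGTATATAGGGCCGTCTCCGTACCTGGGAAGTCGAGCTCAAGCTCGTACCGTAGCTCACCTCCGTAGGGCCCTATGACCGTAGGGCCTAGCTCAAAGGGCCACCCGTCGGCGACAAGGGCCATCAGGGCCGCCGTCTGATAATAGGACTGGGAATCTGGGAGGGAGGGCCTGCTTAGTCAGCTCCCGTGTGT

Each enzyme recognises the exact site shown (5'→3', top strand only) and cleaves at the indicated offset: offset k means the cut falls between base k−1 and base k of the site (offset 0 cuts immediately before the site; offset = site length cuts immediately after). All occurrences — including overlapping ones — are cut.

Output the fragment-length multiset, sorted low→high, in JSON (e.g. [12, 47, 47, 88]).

[1,2,2,2,3,3,4,4,5,5,6,6,7,7,7,8,8,9,9,9,9,10,10,10,11,12,12,16,17,20]

Per-enzyme occurrences:
  LmaIX (CCGT, off=1): starts [10, 16, 37, 41, 53, 59, 90, 103, 119, 145, 173, 226] → cuts [11, 17, 38, 42, 54, 60, 91, 104, 120, 146, 174, 227]
  AzqIX (AGCTC, off=1): starts [30, 76, 82, 94, 130, 221] → cuts [31, 77, 83, 95, 131, 222]
  IvoI (CTGGGA, off=5): starts [4, 65, 189, 197] → cuts [9, 70, 194, 202]
  EstIX (AGGGCC, off=6): starts [22, 49, 107, 123, 137, 157, 166, 206] → cuts [28, 55, 113, 129, 143, 163, 172, 212]

Pooled cuts: [9, 11, 17, 28, 31, 38, 42, 54, 55, 60, 70, 77, 83, 91, 95, 104, 113, 120, 129, 131, 143, 146, 163, 172, 174, 194, 202, 212, 222, 227]

Fragment lengths:
  9→11: 2 bp
  11→17: 6 bp
  17→28: 11 bp
  28→31: 3 bp
  31→38: 7 bp
  38→42: 4 bp
  42→54: 12 bp
  54→55: 1 bp
  55→60: 5 bp
  60→70: 10 bp
  70→77: 7 bp
  77→83: 6 bp
  83→91: 8 bp
  91→95: 4 bp
  95→104: 9 bp
  104→113: 9 bp
  113→120: 7 bp
  120→129: 9 bp
  129→131: 2 bp
  131→143: 12 bp
  143→146: 3 bp
  146→163: 17 bp
  163→172: 9 bp
  172→174: 2 bp
  174→194: 20 bp
  194→202: 8 bp
  202→212: 10 bp
  212→222: 10 bp
  222→227: 5 bp
  227→9 (wrap): 234-227+9 = 16 bp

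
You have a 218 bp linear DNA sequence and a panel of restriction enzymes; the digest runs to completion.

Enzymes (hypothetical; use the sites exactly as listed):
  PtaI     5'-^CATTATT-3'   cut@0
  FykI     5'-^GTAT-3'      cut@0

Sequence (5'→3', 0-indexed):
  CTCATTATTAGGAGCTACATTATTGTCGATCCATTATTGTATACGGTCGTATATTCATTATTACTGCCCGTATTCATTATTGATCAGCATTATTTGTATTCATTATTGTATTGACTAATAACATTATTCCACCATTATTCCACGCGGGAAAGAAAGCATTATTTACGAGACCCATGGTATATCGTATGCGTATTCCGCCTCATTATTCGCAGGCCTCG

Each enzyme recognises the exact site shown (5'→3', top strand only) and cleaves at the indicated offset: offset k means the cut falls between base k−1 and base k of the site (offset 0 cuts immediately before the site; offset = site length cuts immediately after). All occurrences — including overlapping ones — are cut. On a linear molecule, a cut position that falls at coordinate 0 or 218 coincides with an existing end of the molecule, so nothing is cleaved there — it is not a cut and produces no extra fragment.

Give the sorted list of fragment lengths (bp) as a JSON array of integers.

[2,5,5,6,7,7,7,7,8,10,11,11,13,14,14,14,15,18,20,24]

Scan for sites:
  PtaI (CATTATT, off=0): starts [2, 17, 31, 55, 74, 87, 100, 121, 132, 156, 200] → cuts [2, 17, 31, 55, 74, 87, 100, 121, 132, 156, 200]
  FykI (GTAT, off=0): starts [38, 48, 69, 95, 107, 176, 183, 189] → cuts [38, 48, 69, 95, 107, 176, 183, 189]

Pooled cuts: [2, 17, 31, 38, 48, 55, 69, 74, 87, 95, 100, 107, 121, 132, 156, 176, 183, 189, 200]

Fragments:
  [0,2): 2 bp
  [2,17): 15 bp
  [17,31): 14 bp
  [31,38): 7 bp
  [38,48): 10 bp
  [48,55): 7 bp
  [55,69): 14 bp
  [69,74): 5 bp
  [74,87): 13 bp
  [87,95): 8 bp
  [95,100): 5 bp
  [100,107): 7 bp
  [107,121): 14 bp
  [121,132): 11 bp
  [132,156): 24 bp
  [156,176): 20 bp
  [176,183): 7 bp
  [183,189): 6 bp
  [189,200): 11 bp
  [200,218): 18 bp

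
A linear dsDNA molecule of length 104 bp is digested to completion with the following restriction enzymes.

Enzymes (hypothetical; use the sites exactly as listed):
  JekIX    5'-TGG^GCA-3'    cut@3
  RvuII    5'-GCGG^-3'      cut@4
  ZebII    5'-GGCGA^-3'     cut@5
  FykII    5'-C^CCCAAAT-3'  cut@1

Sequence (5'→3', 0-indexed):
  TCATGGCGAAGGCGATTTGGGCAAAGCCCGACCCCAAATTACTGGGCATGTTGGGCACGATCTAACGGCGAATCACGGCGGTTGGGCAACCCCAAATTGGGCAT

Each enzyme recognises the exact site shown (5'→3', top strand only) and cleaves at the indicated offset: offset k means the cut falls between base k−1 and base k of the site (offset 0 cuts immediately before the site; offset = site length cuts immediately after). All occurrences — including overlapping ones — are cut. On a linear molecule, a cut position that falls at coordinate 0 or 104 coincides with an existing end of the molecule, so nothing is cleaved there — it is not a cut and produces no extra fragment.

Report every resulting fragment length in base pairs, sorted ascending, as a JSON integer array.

Per-enzyme occurrences:
  JekIX (TGGGCA, off=3): starts [17, 42, 51, 82, 97] → cuts [20, 45, 54, 85, 100]
  RvuII (GCGG, off=4): starts [77] → cuts [81]
  ZebII (GGCGA, off=5): starts [4, 10, 66] → cuts [9, 15, 71]
  FykII (CCCCAAAT, off=1): starts [31, 89] → cuts [32, 90]

Pooled cuts: [9, 15, 20, 32, 45, 54, 71, 81, 85, 90, 100]

Fragment lengths:
  [0,9): 9 bp
  [9,15): 6 bp
  [15,20): 5 bp
  [20,32): 12 bp
  [32,45): 13 bp
  [45,54): 9 bp
  [54,71): 17 bp
  [71,81): 10 bp
  [81,85): 4 bp
  [85,90): 5 bp
  [90,100): 10 bp
  [100,104): 4 bp

[4,4,5,5,6,9,9,10,10,12,13,17]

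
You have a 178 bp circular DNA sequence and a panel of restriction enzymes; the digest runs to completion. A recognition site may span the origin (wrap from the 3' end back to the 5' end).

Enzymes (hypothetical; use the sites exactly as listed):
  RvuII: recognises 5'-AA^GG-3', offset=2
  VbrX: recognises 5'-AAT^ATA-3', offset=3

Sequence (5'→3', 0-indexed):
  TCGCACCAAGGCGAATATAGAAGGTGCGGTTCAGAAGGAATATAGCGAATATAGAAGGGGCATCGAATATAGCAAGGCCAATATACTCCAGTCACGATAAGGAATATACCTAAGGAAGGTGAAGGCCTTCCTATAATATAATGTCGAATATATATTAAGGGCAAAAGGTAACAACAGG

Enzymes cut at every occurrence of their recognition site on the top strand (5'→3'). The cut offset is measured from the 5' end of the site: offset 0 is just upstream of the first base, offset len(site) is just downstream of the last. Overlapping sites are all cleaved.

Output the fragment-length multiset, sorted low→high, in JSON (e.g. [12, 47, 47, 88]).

[4,5,5,6,6,6,7,7,7,8,8,9,9,12,12,14,14,18,21]

Site scan:
  RvuII AAGG/2: at [7, 20, 34, 54, 73, 98, 111, 115, 121, 156, 164] ⇒ [9, 22, 36, 56, 75, 100, 113, 117, 123, 158, 166]
  VbrX AATATA/3: at [13, 38, 47, 65, 79, 102, 134, 146] ⇒ [16, 41, 50, 68, 82, 105, 137, 149]

Pooled cuts: [9, 16, 22, 36, 41, 50, 56, 68, 75, 82, 100, 105, 113, 117, 123, 137, 149, 158, 166]

Fragment lengths:
  9→16: 7 bp
  16→22: 6 bp
  22→36: 14 bp
  36→41: 5 bp
  41→50: 9 bp
  50→56: 6 bp
  56→68: 12 bp
  68→75: 7 bp
  75→82: 7 bp
  82→100: 18 bp
  100→105: 5 bp
  105→113: 8 bp
  113→117: 4 bp
  117→123: 6 bp
  123→137: 14 bp
  137→149: 12 bp
  149→158: 9 bp
  158→166: 8 bp
  166→9 (wrap): 178-166+9 = 21 bp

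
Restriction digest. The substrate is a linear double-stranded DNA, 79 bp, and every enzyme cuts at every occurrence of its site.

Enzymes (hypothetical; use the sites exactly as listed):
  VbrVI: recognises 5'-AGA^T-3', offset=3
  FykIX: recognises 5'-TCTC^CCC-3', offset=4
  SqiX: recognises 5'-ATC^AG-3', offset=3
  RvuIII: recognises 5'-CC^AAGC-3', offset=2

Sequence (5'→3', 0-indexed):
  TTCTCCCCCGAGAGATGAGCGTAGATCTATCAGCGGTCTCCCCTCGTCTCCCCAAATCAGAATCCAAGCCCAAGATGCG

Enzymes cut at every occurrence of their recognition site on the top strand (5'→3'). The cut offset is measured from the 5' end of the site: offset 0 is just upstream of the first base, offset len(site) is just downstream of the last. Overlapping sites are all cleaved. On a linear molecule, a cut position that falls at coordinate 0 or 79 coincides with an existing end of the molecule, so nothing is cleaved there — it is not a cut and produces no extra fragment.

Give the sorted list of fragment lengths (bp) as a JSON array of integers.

[4,5,6,7,8,9,10,10,10,10]

Scan for sites:
  VbrVI AGAT/3: at [12, 22, 72] ⇒ [15, 25, 75]
  FykIX TCTCCCC/4: at [1, 36, 46] ⇒ [5, 40, 50]
  SqiX ATCAG/3: at [28, 55] ⇒ [31, 58]
  RvuIII CCAAGC/2: at [63] ⇒ [65]

All cut coordinates (distinct, sorted): [5, 15, 25, 31, 40, 50, 58, 65, 75]

Fragment lengths:
  [0,5): 5 bp
  [5,15): 10 bp
  [15,25): 10 bp
  [25,31): 6 bp
  [31,40): 9 bp
  [40,50): 10 bp
  [50,58): 8 bp
  [58,65): 7 bp
  [65,75): 10 bp
  [75,79): 4 bp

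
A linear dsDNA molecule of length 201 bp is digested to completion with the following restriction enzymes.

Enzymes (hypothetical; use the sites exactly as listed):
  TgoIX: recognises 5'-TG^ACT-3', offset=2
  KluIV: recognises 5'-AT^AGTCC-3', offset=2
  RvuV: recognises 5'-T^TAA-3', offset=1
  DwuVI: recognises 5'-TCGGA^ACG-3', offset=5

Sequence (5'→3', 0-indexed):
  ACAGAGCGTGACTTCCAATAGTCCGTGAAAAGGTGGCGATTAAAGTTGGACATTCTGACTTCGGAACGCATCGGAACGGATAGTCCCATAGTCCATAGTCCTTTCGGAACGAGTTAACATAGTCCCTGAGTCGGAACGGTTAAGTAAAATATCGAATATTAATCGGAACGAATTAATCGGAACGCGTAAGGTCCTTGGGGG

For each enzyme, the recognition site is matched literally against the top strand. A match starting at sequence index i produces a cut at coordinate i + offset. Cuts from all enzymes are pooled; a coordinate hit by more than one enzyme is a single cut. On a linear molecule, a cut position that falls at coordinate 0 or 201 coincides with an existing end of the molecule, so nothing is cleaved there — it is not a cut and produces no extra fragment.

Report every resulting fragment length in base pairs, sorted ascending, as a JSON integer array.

[5,6,6,6,6,7,8,8,8,8,9,10,10,12,15,17,19,20,21]

Per-enzyme occurrences:
  TgoIX TGACT/2: at [8, 55] ⇒ [10, 57]
  KluIV ATAGTCC/2: at [17, 79, 87, 94, 118] ⇒ [19, 81, 89, 96, 120]
  RvuV TTAA/1: at [39, 113, 139, 158, 172] ⇒ [40, 114, 140, 159, 173]
  DwuVI TCGGAACG/5: at [60, 70, 103, 130, 162, 176] ⇒ [65, 75, 108, 135, 167, 181]

Pooled cuts: [10, 19, 40, 57, 65, 75, 81, 89, 96, 108, 114, 120, 135, 140, 159, 167, 173, 181]

Fragment lengths:
  [0,10): 10 bp
  [10,19): 9 bp
  [19,40): 21 bp
  [40,57): 17 bp
  [57,65): 8 bp
  [65,75): 10 bp
  [75,81): 6 bp
  [81,89): 8 bp
  [89,96): 7 bp
  [96,108): 12 bp
  [108,114): 6 bp
  [114,120): 6 bp
  [120,135): 15 bp
  [135,140): 5 bp
  [140,159): 19 bp
  [159,167): 8 bp
  [167,173): 6 bp
  [173,181): 8 bp
  [181,201): 20 bp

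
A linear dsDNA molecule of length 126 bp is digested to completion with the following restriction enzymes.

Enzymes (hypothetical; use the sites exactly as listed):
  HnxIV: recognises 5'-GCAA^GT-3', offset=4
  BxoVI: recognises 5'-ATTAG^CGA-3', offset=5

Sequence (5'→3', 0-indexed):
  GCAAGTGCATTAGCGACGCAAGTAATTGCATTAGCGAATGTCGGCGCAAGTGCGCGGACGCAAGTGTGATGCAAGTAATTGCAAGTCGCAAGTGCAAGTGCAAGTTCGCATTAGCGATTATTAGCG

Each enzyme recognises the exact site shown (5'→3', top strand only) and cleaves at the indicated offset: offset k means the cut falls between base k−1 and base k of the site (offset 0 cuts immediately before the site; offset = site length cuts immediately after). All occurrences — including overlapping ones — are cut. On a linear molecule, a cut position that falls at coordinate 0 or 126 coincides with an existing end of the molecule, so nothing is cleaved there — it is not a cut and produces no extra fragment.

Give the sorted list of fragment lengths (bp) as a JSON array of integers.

[4,6,6,7,8,9,10,11,11,12,13,14,15]

Site scan:
  HnxIV (GCAAGT, off=4): starts [0, 17, 45, 59, 70, 80, 87, 93, 99] → cuts [4, 21, 49, 63, 74, 84, 91, 97, 103]
  BxoVI (ATTAGCGA, off=5): starts [8, 29, 109] → cuts [13, 34, 114]

Pooled cuts: [4, 13, 21, 34, 49, 63, 74, 84, 91, 97, 103, 114]

Fragments:
  [0,4): 4 bp
  [4,13): 9 bp
  [13,21): 8 bp
  [21,34): 13 bp
  [34,49): 15 bp
  [49,63): 14 bp
  [63,74): 11 bp
  [74,84): 10 bp
  [84,91): 7 bp
  [91,97): 6 bp
  [97,103): 6 bp
  [103,114): 11 bp
  [114,126): 12 bp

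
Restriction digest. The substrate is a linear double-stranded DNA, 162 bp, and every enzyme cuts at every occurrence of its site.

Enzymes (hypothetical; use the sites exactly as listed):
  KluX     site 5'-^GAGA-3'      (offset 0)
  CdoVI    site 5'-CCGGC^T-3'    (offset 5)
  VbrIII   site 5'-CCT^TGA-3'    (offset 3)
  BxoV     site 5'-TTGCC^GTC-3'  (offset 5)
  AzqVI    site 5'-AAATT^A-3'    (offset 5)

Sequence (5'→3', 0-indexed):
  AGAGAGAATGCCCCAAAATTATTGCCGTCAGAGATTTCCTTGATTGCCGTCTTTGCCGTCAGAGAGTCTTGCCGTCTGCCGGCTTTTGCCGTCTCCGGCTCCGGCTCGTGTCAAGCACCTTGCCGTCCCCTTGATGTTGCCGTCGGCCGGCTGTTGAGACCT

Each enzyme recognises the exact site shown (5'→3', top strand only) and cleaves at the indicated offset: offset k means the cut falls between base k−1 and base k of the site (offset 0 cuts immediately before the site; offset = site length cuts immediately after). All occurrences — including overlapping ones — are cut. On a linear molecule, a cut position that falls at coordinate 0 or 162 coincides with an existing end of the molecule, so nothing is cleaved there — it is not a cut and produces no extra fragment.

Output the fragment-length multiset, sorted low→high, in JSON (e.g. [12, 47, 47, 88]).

[1,2,4,4,4,6,6,7,7,7,8,9,9,10,10,10,10,12,17,19]

Site scan:
  KluX GAGA/0: at [1, 3, 30, 61, 155] ⇒ [1, 3, 30, 61, 155]
  CdoVI CCGGCT/5: at [78, 94, 100, 146] ⇒ [83, 99, 105, 151]
  VbrIII CCTTGA/3: at [37, 128] ⇒ [40, 131]
  BxoV TTGCCGTC/5: at [21, 43, 52, 68, 85, 119, 136] ⇒ [26, 48, 57, 73, 90, 124, 141]
  AzqVI AAATTA/5: at [15] ⇒ [20]

All cut coordinates (distinct, sorted): [1, 3, 20, 26, 30, 40, 48, 57, 61, 73, 83, 90, 99, 105, 124, 131, 141, 151, 155]

Fragment lengths:
  [0,1): 1 bp
  [1,3): 2 bp
  [3,20): 17 bp
  [20,26): 6 bp
  [26,30): 4 bp
  [30,40): 10 bp
  [40,48): 8 bp
  [48,57): 9 bp
  [57,61): 4 bp
  [61,73): 12 bp
  [73,83): 10 bp
  [83,90): 7 bp
  [90,99): 9 bp
  [99,105): 6 bp
  [105,124): 19 bp
  [124,131): 7 bp
  [131,141): 10 bp
  [141,151): 10 bp
  [151,155): 4 bp
  [155,162): 7 bp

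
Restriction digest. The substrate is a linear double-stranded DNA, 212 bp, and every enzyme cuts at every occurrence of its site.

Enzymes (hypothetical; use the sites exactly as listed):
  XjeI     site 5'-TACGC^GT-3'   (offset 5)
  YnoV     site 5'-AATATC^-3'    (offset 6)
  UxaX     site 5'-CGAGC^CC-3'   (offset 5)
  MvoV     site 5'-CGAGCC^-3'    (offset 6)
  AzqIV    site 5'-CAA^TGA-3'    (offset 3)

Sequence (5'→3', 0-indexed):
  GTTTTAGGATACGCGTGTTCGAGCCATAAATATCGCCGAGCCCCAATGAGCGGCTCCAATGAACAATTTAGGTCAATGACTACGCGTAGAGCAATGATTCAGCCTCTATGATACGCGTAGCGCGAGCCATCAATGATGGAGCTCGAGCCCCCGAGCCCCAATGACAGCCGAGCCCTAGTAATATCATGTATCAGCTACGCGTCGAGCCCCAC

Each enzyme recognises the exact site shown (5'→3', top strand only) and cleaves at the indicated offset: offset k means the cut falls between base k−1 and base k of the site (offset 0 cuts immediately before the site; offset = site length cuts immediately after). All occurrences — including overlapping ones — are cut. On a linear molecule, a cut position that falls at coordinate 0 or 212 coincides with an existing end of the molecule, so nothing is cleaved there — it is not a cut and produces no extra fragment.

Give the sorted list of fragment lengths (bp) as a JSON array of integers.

[1,1,1,1,1,4,4,4,5,7,7,7,9,9,9,11,11,12,12,13,14,15,15,17,22]

Site scan:
  XjeI TACGCGT/5: at [9, 80, 111, 195] ⇒ [14, 85, 116, 200]
  YnoV AATATC/6: at [28, 179] ⇒ [34, 185]
  UxaX CGAGCCC/5: at [36, 143, 151, 168, 202] ⇒ [41, 148, 156, 173, 207]
  MvoV CGAGCC/6: at [19, 36, 122, 143, 151, 168, 202] ⇒ [25, 42, 128, 149, 157, 174, 208]
  AzqIV CAATGA/3: at [43, 56, 73, 91, 130, 158] ⇒ [46, 59, 76, 94, 133, 161]

Pooled cuts: [14, 25, 34, 41, 42, 46, 59, 76, 85, 94, 116, 128, 133, 148, 149, 156, 157, 161, 173, 174, 185, 200, 207, 208]

Fragments:
  [0,14): 14 bp
  [14,25): 11 bp
  [25,34): 9 bp
  [34,41): 7 bp
  [41,42): 1 bp
  [42,46): 4 bp
  [46,59): 13 bp
  [59,76): 17 bp
  [76,85): 9 bp
  [85,94): 9 bp
  [94,116): 22 bp
  [116,128): 12 bp
  [128,133): 5 bp
  [133,148): 15 bp
  [148,149): 1 bp
  [149,156): 7 bp
  [156,157): 1 bp
  [157,161): 4 bp
  [161,173): 12 bp
  [173,174): 1 bp
  [174,185): 11 bp
  [185,200): 15 bp
  [200,207): 7 bp
  [207,208): 1 bp
  [208,212): 4 bp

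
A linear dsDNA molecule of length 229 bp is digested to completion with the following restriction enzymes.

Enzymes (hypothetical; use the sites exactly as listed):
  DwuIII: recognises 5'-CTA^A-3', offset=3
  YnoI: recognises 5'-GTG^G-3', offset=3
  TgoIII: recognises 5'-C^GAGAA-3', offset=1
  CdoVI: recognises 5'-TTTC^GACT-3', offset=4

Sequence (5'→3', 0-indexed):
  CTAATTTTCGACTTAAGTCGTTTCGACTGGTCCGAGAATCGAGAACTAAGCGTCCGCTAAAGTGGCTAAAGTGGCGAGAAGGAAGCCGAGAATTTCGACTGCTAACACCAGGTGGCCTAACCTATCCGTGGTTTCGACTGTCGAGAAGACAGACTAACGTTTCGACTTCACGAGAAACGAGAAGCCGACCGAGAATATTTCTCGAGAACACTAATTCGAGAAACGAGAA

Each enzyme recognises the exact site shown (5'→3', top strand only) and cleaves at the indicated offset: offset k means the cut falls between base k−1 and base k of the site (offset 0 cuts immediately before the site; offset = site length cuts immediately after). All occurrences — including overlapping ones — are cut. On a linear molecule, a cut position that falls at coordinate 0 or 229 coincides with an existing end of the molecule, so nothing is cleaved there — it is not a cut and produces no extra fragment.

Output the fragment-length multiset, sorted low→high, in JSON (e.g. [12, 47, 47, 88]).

Site scan:
  DwuIII (CTAA, off=3): starts [0, 45, 56, 65, 101, 116, 153, 210] → cuts [3, 48, 59, 68, 104, 119, 156, 213]
  YnoI (GTGG, off=3): starts [61, 70, 111, 127] → cuts [64, 73, 114, 130]
  TgoIII (CGAGAA, off=1): starts [32, 39, 74, 86, 141, 170, 177, 189, 202, 216, 223] → cuts [33, 40, 75, 87, 142, 171, 178, 190, 203, 217, 224]
  CdoVI (TTTCGACT, off=4): starts [5, 20, 92, 131, 159] → cuts [9, 24, 96, 135, 163]

Pooled cuts: [3, 9, 24, 33, 40, 48, 59, 64, 68, 73, 75, 87, 96, 104, 114, 119, 130, 135, 142, 156, 163, 171, 178, 190, 203, 213, 217, 224]

Fragments:
  [0,3): 3 bp
  [3,9): 6 bp
  [9,24): 15 bp
  [24,33): 9 bp
  [33,40): 7 bp
  [40,48): 8 bp
  [48,59): 11 bp
  [59,64): 5 bp
  [64,68): 4 bp
  [68,73): 5 bp
  [73,75): 2 bp
  [75,87): 12 bp
  [87,96): 9 bp
  [96,104): 8 bp
  [104,114): 10 bp
  [114,119): 5 bp
  [119,130): 11 bp
  [130,135): 5 bp
  [135,142): 7 bp
  [142,156): 14 bp
  [156,163): 7 bp
  [163,171): 8 bp
  [171,178): 7 bp
  [178,190): 12 bp
  [190,203): 13 bp
  [203,213): 10 bp
  [213,217): 4 bp
  [217,224): 7 bp
  [224,229): 5 bp

[2,3,4,4,5,5,5,5,5,6,7,7,7,7,7,8,8,8,9,9,10,10,11,11,12,12,13,14,15]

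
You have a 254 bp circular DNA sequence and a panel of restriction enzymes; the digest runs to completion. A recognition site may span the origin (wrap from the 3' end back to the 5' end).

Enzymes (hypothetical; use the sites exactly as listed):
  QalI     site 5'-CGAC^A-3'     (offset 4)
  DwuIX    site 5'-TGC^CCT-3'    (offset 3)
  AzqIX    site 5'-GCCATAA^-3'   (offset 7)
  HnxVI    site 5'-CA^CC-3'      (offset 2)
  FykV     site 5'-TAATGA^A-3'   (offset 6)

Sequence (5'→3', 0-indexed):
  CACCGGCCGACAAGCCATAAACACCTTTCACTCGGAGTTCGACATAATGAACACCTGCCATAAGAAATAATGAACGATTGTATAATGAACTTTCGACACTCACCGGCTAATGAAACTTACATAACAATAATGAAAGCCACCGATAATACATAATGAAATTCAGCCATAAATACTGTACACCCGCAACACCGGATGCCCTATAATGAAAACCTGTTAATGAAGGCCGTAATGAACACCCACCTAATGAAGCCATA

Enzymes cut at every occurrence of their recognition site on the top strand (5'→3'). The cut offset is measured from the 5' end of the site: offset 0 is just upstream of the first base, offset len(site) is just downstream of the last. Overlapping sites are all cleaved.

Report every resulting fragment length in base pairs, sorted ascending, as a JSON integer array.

Per-enzyme occurrences:
  QalI CGACA/4: at [7, 39, 93] ⇒ [11, 43, 97]
  DwuIX TGCCCT/3: at [193] ⇒ [196]
  AzqIX GCCATAA/7: at [13, 56, 162] ⇒ [20, 63, 169]
  HnxVI CACC/2: at [0, 21, 51, 100, 137, 177, 186, 233, 237] ⇒ [2, 23, 53, 102, 139, 179, 188, 235, 239]
  FykV TAATGAA/6: at [44, 67, 82, 107, 127, 150, 200, 214, 226, 241] ⇒ [50, 73, 88, 113, 133, 156, 206, 220, 232, 247]

Pooled cuts: [2, 11, 20, 23, 43, 50, 53, 63, 73, 88, 97, 102, 113, 133, 139, 156, 169, 179, 188, 196, 206, 220, 232, 235, 239, 247]

Fragments:
  2→11: 9 bp
  11→20: 9 bp
  20→23: 3 bp
  23→43: 20 bp
  43→50: 7 bp
  50→53: 3 bp
  53→63: 10 bp
  63→73: 10 bp
  73→88: 15 bp
  88→97: 9 bp
  97→102: 5 bp
  102→113: 11 bp
  113→133: 20 bp
  133→139: 6 bp
  139→156: 17 bp
  156→169: 13 bp
  169→179: 10 bp
  179→188: 9 bp
  188→196: 8 bp
  196→206: 10 bp
  206→220: 14 bp
  220→232: 12 bp
  232→235: 3 bp
  235→239: 4 bp
  239→247: 8 bp
  247→2 (wrap): 254-247+2 = 9 bp

[3,3,3,4,5,6,7,8,8,9,9,9,9,9,10,10,10,10,11,12,13,14,15,17,20,20]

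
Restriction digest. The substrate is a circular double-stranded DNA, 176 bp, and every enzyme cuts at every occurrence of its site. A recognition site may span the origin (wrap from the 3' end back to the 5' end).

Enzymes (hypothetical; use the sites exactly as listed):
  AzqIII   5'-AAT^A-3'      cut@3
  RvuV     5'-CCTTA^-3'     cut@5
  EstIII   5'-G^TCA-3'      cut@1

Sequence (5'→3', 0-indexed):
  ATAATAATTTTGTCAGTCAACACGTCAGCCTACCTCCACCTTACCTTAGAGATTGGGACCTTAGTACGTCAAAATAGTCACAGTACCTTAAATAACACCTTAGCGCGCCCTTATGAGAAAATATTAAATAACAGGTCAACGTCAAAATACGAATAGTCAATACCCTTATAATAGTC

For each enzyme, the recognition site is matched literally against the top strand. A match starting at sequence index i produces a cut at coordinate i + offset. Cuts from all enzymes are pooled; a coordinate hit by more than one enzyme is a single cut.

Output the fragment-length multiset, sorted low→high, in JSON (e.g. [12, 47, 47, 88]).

[2,2,2,3,4,4,5,5,5,6,6,6,7,7,7,7,7,7,8,9,9,11,13,15,19]

Scan for sites:
  AzqIII AATA/3: at [2, 72, 90, 119, 126, 145, 151, 158, 169] ⇒ [5, 75, 93, 122, 129, 148, 154, 161, 172]
  RvuV CCTTA/5: at [38, 43, 58, 85, 97, 108, 163] ⇒ [43, 48, 63, 90, 102, 113, 168]
  EstIII GTCA/1: at [11, 15, 23, 67, 76, 134, 140, 155, 173] ⇒ [12, 16, 24, 68, 77, 135, 141, 156, 174]

Pooled cuts: [5, 12, 16, 24, 43, 48, 63, 68, 75, 77, 90, 93, 102, 113, 122, 129, 135, 141, 148, 154, 156, 161, 168, 172, 174]

Fragment lengths:
  5→12: 7 bp
  12→16: 4 bp
  16→24: 8 bp
  24→43: 19 bp
  43→48: 5 bp
  48→63: 15 bp
  63→68: 5 bp
  68→75: 7 bp
  75→77: 2 bp
  77→90: 13 bp
  90→93: 3 bp
  93→102: 9 bp
  102→113: 11 bp
  113→122: 9 bp
  122→129: 7 bp
  129→135: 6 bp
  135→141: 6 bp
  141→148: 7 bp
  148→154: 6 bp
  154→156: 2 bp
  156→161: 5 bp
  161→168: 7 bp
  168→172: 4 bp
  172→174: 2 bp
  174→5 (wrap): 176-174+5 = 7 bp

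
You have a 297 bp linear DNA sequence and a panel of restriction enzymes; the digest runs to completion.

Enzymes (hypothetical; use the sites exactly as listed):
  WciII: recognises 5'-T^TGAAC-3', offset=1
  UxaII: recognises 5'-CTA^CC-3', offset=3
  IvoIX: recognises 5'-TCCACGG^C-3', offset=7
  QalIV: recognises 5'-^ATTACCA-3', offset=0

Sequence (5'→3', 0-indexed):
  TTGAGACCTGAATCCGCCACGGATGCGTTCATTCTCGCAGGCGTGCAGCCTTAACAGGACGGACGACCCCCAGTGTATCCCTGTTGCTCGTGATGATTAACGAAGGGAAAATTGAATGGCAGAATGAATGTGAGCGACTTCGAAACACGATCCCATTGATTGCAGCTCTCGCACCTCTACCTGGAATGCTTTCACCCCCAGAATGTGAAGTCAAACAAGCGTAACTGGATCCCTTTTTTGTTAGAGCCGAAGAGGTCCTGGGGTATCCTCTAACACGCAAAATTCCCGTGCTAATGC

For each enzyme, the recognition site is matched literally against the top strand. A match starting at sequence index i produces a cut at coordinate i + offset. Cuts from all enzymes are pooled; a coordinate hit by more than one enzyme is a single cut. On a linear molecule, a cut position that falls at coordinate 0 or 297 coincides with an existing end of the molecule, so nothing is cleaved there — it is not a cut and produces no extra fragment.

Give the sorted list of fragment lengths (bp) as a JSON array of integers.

[118,179]

Scan for sites:
  WciII (TTGAAC, off=1): no sites
  UxaII CTACC/3: at [176] ⇒ [179]
  IvoIX (TCCACGGC, off=7): no sites
  QalIV (ATTACCA, off=0): no sites

All cut coordinates (distinct, sorted): [179]

Fragments:
  [0,179): 179 bp
  [179,297): 118 bp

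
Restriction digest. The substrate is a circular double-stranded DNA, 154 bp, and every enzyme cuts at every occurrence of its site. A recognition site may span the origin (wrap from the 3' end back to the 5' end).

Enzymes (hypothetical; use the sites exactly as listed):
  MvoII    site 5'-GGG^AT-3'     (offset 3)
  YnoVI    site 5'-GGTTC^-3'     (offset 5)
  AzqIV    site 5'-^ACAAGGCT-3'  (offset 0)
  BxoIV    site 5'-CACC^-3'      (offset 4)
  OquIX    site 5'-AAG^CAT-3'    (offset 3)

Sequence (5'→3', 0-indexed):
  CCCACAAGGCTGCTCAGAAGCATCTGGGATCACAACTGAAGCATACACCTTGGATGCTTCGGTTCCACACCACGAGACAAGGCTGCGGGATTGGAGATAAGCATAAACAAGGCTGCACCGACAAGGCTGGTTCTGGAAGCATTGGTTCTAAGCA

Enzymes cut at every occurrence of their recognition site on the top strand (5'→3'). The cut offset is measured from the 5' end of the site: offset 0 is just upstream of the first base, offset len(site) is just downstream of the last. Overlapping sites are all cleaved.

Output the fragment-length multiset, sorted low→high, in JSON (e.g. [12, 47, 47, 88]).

[1,1,5,5,6,6,8,8,8,9,12,13,13,13,13,16,17]

Scan for sites:
  MvoII GGGAT/3: at [25, 86] ⇒ [28, 89]
  YnoVI GGTTC/5: at [60, 128, 143] ⇒ [65, 133, 148]
  AzqIV ACAAGGCT/0: at [3, 76, 106, 120] ⇒ [3, 76, 106, 120]
  BxoIV CACC/4: at [45, 67, 115, 152] ⇒ [2, 49, 71, 119]
  OquIX AAGCAT/3: at [17, 38, 98, 136] ⇒ [20, 41, 101, 139]

All cut coordinates (distinct, sorted): [2, 3, 20, 28, 41, 49, 65, 71, 76, 89, 101, 106, 119, 120, 133, 139, 148]

Fragment lengths:
  2→3: 1 bp
  3→20: 17 bp
  20→28: 8 bp
  28→41: 13 bp
  41→49: 8 bp
  49→65: 16 bp
  65→71: 6 bp
  71→76: 5 bp
  76→89: 13 bp
  89→101: 12 bp
  101→106: 5 bp
  106→119: 13 bp
  119→120: 1 bp
  120→133: 13 bp
  133→139: 6 bp
  139→148: 9 bp
  148→2 (wrap): 154-148+2 = 8 bp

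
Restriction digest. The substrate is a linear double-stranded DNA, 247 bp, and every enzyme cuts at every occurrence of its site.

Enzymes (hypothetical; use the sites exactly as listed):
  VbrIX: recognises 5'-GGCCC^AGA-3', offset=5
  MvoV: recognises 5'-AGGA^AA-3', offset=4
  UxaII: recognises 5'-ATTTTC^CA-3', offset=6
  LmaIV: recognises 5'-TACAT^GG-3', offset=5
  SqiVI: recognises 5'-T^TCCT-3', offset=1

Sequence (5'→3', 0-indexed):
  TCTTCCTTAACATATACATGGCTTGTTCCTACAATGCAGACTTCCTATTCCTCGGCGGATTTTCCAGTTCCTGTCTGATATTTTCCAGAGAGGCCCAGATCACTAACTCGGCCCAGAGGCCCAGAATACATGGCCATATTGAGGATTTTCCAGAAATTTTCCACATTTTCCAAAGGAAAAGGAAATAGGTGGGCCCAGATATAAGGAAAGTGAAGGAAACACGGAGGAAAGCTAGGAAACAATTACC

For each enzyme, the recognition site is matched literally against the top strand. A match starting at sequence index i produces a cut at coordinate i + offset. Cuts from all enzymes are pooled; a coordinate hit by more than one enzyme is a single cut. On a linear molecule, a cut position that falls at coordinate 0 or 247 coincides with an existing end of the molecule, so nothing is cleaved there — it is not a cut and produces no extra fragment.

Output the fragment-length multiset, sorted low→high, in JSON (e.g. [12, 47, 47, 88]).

Scan for sites:
  VbrIX GGCCCAGA/5: at [91, 109, 117, 191] ⇒ [96, 114, 122, 196]
  MvoV AGGAAA/4: at [173, 179, 203, 213, 224, 233] ⇒ [177, 183, 207, 217, 228, 237]
  UxaII ATTTTCCA/6: at [58, 79, 144, 155, 164] ⇒ [64, 85, 150, 161, 170]
  LmaIV TACATGG/5: at [14, 126] ⇒ [19, 131]
  SqiVI TTCCT/1: at [2, 25, 41, 47, 67] ⇒ [3, 26, 42, 48, 68]

All cut coordinates (distinct, sorted): [3, 19, 26, 42, 48, 64, 68, 85, 96, 114, 122, 131, 150, 161, 170, 177, 183, 196, 207, 217, 228, 237]

Fragment lengths:
  [0,3): 3 bp
  [3,19): 16 bp
  [19,26): 7 bp
  [26,42): 16 bp
  [42,48): 6 bp
  [48,64): 16 bp
  [64,68): 4 bp
  [68,85): 17 bp
  [85,96): 11 bp
  [96,114): 18 bp
  [114,122): 8 bp
  [122,131): 9 bp
  [131,150): 19 bp
  [150,161): 11 bp
  [161,170): 9 bp
  [170,177): 7 bp
  [177,183): 6 bp
  [183,196): 13 bp
  [196,207): 11 bp
  [207,217): 10 bp
  [217,228): 11 bp
  [228,237): 9 bp
  [237,247): 10 bp

[3,4,6,6,7,7,8,9,9,9,10,10,11,11,11,11,13,16,16,16,17,18,19]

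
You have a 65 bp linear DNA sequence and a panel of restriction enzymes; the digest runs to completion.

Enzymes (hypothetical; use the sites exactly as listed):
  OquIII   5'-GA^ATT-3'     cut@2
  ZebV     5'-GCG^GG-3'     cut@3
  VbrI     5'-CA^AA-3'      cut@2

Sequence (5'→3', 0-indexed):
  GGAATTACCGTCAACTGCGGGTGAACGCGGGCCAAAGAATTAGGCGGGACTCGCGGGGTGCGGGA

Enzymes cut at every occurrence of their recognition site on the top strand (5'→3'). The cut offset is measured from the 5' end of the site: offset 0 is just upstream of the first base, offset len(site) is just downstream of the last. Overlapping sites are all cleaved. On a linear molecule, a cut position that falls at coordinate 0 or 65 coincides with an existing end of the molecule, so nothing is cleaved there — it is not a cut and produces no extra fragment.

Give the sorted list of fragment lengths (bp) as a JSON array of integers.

Per-enzyme occurrences:
  OquIII GAATT/2: at [1, 36] ⇒ [3, 38]
  ZebV GCGGG/3: at [16, 26, 43, 52, 59] ⇒ [19, 29, 46, 55, 62]
  VbrI CAAA/2: at [32] ⇒ [34]

Pooled cuts: [3, 19, 29, 34, 38, 46, 55, 62]

Fragment lengths:
  [0,3): 3 bp
  [3,19): 16 bp
  [19,29): 10 bp
  [29,34): 5 bp
  [34,38): 4 bp
  [38,46): 8 bp
  [46,55): 9 bp
  [55,62): 7 bp
  [62,65): 3 bp

[3,3,4,5,7,8,9,10,16]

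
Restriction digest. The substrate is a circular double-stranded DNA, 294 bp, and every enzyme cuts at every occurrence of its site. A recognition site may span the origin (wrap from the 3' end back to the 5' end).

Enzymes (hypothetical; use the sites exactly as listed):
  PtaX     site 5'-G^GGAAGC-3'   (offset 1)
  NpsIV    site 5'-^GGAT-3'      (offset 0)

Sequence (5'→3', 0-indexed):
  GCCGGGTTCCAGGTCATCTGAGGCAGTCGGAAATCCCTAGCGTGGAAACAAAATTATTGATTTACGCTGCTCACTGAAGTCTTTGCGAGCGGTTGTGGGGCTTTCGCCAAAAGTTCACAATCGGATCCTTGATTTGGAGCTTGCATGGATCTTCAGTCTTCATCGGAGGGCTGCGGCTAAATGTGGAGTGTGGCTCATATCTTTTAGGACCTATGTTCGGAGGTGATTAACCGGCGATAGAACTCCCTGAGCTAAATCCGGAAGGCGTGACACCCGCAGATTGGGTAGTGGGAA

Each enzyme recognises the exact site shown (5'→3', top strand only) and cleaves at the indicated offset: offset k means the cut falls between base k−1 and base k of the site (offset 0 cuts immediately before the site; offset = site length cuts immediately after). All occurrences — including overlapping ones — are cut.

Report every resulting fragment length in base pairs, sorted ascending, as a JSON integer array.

[24,126,144]

Site scan:
  PtaX (GGGAAGC, off=1): starts [289] → cuts [290]
  NpsIV (GGAT, off=0): starts [122, 146] → cuts [122, 146]

All cut coordinates (distinct, sorted): [122, 146, 290]

Fragments:
  122→146: 24 bp
  146→290: 144 bp
  290→122 (wrap): 294-290+122 = 126 bp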